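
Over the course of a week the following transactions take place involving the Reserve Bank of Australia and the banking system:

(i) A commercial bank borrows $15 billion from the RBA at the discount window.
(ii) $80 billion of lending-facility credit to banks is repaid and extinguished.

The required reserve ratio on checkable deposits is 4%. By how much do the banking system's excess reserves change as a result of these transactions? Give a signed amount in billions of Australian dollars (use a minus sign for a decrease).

-$65 billion

Discount-window loan $15 billion: reserves +$15B, deposits 0.
Discount-window repayment $80 billion: reserves −$80B, deposits 0.
Totals: Δreserves = −$65B, Δdeposits = 0.
Δrequired reserves = 4% × 0 = 0.
Δexcess reserves = Δreserves − Δrequired = −$65B − (0) = -$65 billion.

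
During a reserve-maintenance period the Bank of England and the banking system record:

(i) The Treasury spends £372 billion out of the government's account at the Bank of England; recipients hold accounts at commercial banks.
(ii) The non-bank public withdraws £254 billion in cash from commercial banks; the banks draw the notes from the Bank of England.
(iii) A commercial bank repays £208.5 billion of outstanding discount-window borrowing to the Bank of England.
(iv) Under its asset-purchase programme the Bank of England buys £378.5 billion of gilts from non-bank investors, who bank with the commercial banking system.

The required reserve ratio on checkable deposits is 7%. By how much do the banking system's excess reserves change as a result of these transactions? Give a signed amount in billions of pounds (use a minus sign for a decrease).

Government spending £372 billion: reserves +£372B, deposits +£372B.
Currency withdrawal £254 billion: reserves −£254B, deposits −£254B.
Discount-window repayment £208.5 billion: reserves −£208.5B, deposits 0.
Asset purchase (from non-banks) £378.5 billion: reserves +£378.5B, deposits +£378.5B.
Totals: Δreserves = +£288B, Δdeposits = +£496.5B.
Δrequired reserves = 7% × +£496.5B = +£34.755B.
Δexcess reserves = Δreserves − Δrequired = +£288B − (+£34.755B) = +£253.245 billion.

+£253.245 billion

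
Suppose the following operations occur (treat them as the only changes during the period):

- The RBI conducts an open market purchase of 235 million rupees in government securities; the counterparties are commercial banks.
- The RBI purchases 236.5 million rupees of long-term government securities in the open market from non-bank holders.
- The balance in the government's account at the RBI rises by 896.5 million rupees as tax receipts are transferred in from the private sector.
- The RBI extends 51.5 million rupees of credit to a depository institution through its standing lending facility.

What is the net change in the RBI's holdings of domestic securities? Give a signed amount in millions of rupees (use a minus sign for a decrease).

+471.5 million

OMO purchase (from banks) 235 million rupees: securities added to the RBI's portfolio → +235M.
Asset purchase (from non-banks) 236.5 million rupees: securities added to the RBI's portfolio → +236.5M.
Government account inflow 896.5 million rupees: the RBI's securities portfolio is untouched → 0.
Discount-window loan 51.5 million rupees: the RBI's securities portfolio is untouched → 0.
Net: 235 + 236.5 + 0 + 0 = +471.5 million.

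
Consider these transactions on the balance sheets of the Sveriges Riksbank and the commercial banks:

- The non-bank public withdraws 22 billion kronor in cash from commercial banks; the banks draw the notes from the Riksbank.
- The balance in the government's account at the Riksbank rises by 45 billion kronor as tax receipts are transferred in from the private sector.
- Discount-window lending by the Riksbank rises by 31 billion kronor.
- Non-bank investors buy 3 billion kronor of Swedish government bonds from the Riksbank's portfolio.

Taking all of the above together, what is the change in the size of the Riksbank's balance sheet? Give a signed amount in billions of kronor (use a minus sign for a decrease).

+28 billion

Currency withdrawal 22 billion kronor: only the composition of liabilities changes → 0.
Government account inflow 45 billion kronor: only the composition of liabilities changes → 0.
Discount-window loan 31 billion kronor: a Riksbank asset is acquired → +31B.
Asset sale (to non-banks) 3 billion kronor: a Riksbank asset is shed → −3B.
Net: 0 + 0 + 31 − 3 = +28 billion.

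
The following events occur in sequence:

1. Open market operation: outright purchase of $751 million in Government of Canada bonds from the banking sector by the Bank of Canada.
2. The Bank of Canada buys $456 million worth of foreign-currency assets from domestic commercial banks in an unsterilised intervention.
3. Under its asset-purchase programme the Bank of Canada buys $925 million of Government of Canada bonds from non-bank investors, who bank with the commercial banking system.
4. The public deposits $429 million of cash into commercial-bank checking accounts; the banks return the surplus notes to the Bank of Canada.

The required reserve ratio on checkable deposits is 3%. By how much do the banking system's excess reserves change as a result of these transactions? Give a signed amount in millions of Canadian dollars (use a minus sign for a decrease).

+$2520.38 million

OMO purchase (from banks) $751 million: reserves +$751M, deposits 0.
FX purchase $456 million: reserves +$456M, deposits 0.
Asset purchase (from non-banks) $925 million: reserves +$925M, deposits +$925M.
Currency deposit $429 million: reserves +$429M, deposits +$429M.
Totals: Δreserves = +$2561M, Δdeposits = +$1354M.
Δrequired reserves = 3% × +$1354M = +$40.62M.
Δexcess reserves = Δreserves − Δrequired = +$2561M − (+$40.62M) = +$2520.38 million.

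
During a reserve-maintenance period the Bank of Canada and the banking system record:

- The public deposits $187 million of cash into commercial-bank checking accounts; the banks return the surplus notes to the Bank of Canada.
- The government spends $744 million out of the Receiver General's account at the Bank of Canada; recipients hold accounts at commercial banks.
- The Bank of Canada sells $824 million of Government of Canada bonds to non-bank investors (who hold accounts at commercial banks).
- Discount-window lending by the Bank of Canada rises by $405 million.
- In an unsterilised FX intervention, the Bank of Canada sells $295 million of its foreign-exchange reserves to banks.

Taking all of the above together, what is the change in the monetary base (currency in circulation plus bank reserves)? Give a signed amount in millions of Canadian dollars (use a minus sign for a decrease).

Currency deposit $187 million: just a shift between currency and reserves — both are base money → 0.
Government spending $744 million: a non-base liability converts back to reserves → +$744M.
Asset sale (to non-banks) $824 million: Bank of Canada balance sheet contracts → −$824M.
Discount-window loan $405 million: Bank of Canada balance sheet expands → +$405M.
FX sale $295 million: Bank of Canada balance sheet contracts → −$295M.
Net: 0 + 744 − 824 + 405 − 295 = +$30 million.

+$30 million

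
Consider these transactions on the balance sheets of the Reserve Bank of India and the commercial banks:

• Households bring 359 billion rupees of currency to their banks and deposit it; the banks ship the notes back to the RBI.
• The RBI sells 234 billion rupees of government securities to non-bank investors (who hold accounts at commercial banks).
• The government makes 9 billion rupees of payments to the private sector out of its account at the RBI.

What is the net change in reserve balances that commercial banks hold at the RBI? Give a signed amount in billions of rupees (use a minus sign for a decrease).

+134 billion

Currency deposit 359 billion rupees: returned notes are swapped for reserve credit → +359B.
Asset sale (to non-banks) 234 billion rupees: the non-bank buyers' banks settle from reserves → −234B.
Government spending 9 billion rupees: government payments flow into bank reserve accounts → +9B.
Net: 359 − 234 + 9 = +134 billion.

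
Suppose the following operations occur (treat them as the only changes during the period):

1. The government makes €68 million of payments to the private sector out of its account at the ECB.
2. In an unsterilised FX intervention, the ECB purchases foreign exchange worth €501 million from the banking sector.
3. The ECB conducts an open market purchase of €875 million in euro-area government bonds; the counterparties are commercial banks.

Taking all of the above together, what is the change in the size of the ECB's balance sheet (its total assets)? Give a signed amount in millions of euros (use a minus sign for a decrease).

ECB balance sheet:
  Assets:      Securities +€875M, Foreign assets +€501M
  Liabilities: Bank reserves +€1444M, Government deposits −€68M
Commercial banking system:
  Assets:      Reserves at CB +€1444M, Securities −€875M, Foreign assets −€501M
  Liabilities: Checkable deposits +€68M
Change in total ECB assets = +€1376 million.

+€1376 million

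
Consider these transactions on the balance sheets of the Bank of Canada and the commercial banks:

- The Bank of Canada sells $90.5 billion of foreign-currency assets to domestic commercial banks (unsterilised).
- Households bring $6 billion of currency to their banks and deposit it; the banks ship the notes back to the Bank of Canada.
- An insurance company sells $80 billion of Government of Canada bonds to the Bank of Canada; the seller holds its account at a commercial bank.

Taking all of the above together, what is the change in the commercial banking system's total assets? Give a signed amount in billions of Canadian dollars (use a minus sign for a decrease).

Bank of Canada balance sheet:
  Assets:      Securities +$80B, Foreign assets −$90.5B
  Liabilities: Bank reserves −$4.5B, Currency in circulation −$6B
Commercial banking system:
  Assets:      Reserves at CB −$4.5B, Foreign assets +$90.5B
  Liabilities: Checkable deposits +$86B
Change in total bank assets = +$86 billion.

+$86 billion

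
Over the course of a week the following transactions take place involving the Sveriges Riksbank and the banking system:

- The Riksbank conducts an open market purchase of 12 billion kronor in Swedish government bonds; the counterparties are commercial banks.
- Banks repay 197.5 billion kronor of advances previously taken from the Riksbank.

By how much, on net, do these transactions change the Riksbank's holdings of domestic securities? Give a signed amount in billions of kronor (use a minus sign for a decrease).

Riksbank balance sheet:
  Assets:      Securities +12B, Loans to banks −197.5B
  Liabilities: Bank reserves −185.5B
So the change in the Riksbank's holdings of domestic securities is +12 billion.

+12 billion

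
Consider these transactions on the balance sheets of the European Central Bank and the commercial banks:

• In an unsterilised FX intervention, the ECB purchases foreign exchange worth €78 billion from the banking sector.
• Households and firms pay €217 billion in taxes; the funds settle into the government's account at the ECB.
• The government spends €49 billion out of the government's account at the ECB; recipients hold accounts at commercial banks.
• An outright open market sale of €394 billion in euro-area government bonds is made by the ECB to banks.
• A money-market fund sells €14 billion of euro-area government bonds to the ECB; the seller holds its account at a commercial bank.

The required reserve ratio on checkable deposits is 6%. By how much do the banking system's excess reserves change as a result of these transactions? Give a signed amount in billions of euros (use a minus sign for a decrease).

FX purchase €78 billion: reserves +€78B, deposits 0.
Government account inflow €217 billion: reserves −€217B, deposits −€217B.
Government spending €49 billion: reserves +€49B, deposits +€49B.
OMO sale (to banks) €394 billion: reserves −€394B, deposits 0.
Asset purchase (from non-banks) €14 billion: reserves +€14B, deposits +€14B.
Totals: Δreserves = −€470B, Δdeposits = −€154B.
Δrequired reserves = 6% × −€154B = −€9.24B.
Δexcess reserves = Δreserves − Δrequired = −€470B − (−€9.24B) = -€460.76 billion.

-€460.76 billion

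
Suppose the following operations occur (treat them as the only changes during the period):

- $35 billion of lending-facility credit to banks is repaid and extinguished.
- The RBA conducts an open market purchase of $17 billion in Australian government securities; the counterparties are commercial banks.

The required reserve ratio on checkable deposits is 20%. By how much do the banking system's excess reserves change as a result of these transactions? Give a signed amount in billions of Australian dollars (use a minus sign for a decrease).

-$18 billion

Discount-window repayment $35 billion: reserves −$35B, deposits 0.
OMO purchase (from banks) $17 billion: reserves +$17B, deposits 0.
Totals: Δreserves = −$18B, Δdeposits = 0.
Δrequired reserves = 20% × 0 = 0.
Δexcess reserves = Δreserves − Δrequired = −$18B − (0) = -$18 billion.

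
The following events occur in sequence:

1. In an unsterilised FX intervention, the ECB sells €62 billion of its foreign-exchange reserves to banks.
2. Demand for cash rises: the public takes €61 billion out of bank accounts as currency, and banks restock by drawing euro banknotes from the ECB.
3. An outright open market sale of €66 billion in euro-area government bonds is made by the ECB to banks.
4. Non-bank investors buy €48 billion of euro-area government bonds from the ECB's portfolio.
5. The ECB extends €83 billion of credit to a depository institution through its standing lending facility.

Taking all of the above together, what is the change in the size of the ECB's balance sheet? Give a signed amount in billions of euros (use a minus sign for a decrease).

-€93 billion

FX sale €62 billion: an ECB asset is shed → −€62B.
Currency withdrawal €61 billion: only the composition of liabilities changes → 0.
OMO sale (to banks) €66 billion: an ECB asset is shed → −€66B.
Asset sale (to non-banks) €48 billion: an ECB asset is shed → −€48B.
Discount-window loan €83 billion: an ECB asset is acquired → +€83B.
Net: −62 + 0 − 66 − 48 + 83 = -€93 billion.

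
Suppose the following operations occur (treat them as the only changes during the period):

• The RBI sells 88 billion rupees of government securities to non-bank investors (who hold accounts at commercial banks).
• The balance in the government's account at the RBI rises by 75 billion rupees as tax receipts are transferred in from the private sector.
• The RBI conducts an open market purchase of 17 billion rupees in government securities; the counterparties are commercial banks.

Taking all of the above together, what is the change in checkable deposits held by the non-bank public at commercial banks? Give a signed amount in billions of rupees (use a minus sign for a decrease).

RBI balance sheet:
  Assets:      Securities −71B
  Liabilities: Bank reserves −146B, Government deposits +75B
Commercial banking system:
  Assets:      Reserves at CB −146B, Securities −17B
  Liabilities: Checkable deposits −163B
So the change in checkable deposits held by the non-bank public at commercial banks is -163 billion.

-163 billion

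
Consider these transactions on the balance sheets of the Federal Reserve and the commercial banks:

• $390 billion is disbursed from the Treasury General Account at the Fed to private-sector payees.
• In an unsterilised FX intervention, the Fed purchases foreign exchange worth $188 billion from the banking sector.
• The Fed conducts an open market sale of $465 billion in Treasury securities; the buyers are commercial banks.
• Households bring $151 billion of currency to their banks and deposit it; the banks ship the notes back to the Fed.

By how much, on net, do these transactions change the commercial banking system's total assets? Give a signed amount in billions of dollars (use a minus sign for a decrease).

+$541 billion

Government spending $390 billion: bank balance sheets expand → +$390B.
FX purchase $188 billion: just an asset swap on bank balance sheets → 0.
OMO sale (to banks) $465 billion: just an asset swap on bank balance sheets → 0.
Currency deposit $151 billion: bank balance sheets expand → +$151B.
Net: 390 + 0 + 0 + 151 = +$541 billion.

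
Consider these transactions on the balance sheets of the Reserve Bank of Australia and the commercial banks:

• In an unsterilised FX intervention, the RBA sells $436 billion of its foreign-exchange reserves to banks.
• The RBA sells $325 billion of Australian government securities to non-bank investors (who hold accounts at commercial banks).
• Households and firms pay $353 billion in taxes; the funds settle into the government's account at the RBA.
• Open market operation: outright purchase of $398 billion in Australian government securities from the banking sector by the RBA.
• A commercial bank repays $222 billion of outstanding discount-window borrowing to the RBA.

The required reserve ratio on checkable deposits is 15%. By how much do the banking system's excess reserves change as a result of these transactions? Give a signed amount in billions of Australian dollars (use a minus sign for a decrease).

-$836.3 billion

FX sale $436 billion: reserves −$436B, deposits 0.
Asset sale (to non-banks) $325 billion: reserves −$325B, deposits −$325B.
Government account inflow $353 billion: reserves −$353B, deposits −$353B.
OMO purchase (from banks) $398 billion: reserves +$398B, deposits 0.
Discount-window repayment $222 billion: reserves −$222B, deposits 0.
Totals: Δreserves = −$938B, Δdeposits = −$678B.
Δrequired reserves = 15% × −$678B = −$101.7B.
Δexcess reserves = Δreserves − Δrequired = −$938B − (−$101.7B) = -$836.3 billion.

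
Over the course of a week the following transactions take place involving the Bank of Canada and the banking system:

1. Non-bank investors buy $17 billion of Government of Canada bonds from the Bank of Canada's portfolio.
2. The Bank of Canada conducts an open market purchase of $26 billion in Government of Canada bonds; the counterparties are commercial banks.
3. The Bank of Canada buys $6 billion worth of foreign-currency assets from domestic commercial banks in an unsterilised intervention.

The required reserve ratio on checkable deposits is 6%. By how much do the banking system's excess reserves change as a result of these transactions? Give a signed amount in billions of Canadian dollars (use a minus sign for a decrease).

Asset sale (to non-banks) $17 billion: reserves −$17B, deposits −$17B.
OMO purchase (from banks) $26 billion: reserves +$26B, deposits 0.
FX purchase $6 billion: reserves +$6B, deposits 0.
Totals: Δreserves = +$15B, Δdeposits = −$17B.
Δrequired reserves = 6% × −$17B = −$1.02B.
Δexcess reserves = Δreserves − Δrequired = +$15B − (−$1.02B) = +$16.02 billion.

+$16.02 billion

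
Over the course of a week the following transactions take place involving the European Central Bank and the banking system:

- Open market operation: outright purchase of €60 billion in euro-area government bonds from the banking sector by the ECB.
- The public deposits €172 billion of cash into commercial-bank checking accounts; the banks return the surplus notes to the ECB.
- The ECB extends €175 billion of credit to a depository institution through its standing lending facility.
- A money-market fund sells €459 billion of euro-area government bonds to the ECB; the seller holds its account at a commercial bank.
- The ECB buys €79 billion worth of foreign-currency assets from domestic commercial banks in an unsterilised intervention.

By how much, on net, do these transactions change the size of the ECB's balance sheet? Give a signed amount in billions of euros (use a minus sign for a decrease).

ECB balance sheet:
  Assets:      Securities +€519B, Loans to banks +€175B, Foreign assets +€79B
  Liabilities: Bank reserves +€945B, Currency in circulation −€172B
Commercial banking system:
  Assets:      Reserves at CB +€945B, Securities −€60B, Foreign assets −€79B
  Liabilities: Checkable deposits +€631B, Borrowings from CB +€175B
Change in total ECB assets = +€773 billion.

+€773 billion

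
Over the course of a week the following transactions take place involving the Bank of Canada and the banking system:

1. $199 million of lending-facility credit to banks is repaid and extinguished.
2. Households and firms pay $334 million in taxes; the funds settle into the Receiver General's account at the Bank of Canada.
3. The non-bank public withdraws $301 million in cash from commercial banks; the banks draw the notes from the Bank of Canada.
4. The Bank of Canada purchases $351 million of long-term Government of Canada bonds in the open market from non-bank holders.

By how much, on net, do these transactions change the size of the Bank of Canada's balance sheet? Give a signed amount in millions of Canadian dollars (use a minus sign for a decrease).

+$152 million

Discount-window repayment $199 million: a Bank of Canada asset is shed → −$199M.
Government account inflow $334 million: only the composition of liabilities changes → 0.
Currency withdrawal $301 million: only the composition of liabilities changes → 0.
Asset purchase (from non-banks) $351 million: a Bank of Canada asset is acquired → +$351M.
Net: −199 + 0 + 0 + 351 = +$152 million.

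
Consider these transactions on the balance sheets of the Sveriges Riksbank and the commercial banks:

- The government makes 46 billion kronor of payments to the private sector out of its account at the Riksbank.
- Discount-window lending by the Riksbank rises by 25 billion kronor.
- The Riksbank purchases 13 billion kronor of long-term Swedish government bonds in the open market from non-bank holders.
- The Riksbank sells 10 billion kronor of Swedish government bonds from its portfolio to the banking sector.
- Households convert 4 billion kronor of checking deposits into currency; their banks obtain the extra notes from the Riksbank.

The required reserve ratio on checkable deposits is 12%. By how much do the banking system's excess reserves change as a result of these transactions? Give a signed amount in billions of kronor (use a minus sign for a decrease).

Government spending 46 billion kronor: reserves +46B, deposits +46B.
Discount-window loan 25 billion kronor: reserves +25B, deposits 0.
Asset purchase (from non-banks) 13 billion kronor: reserves +13B, deposits +13B.
OMO sale (to banks) 10 billion kronor: reserves −10B, deposits 0.
Currency withdrawal 4 billion kronor: reserves −4B, deposits −4B.
Totals: Δreserves = +70B, Δdeposits = +55B.
Δrequired reserves = 12% × +55B = +6.6B.
Δexcess reserves = Δreserves − Δrequired = +70B − (+6.6B) = +63.4 billion.

+63.4 billion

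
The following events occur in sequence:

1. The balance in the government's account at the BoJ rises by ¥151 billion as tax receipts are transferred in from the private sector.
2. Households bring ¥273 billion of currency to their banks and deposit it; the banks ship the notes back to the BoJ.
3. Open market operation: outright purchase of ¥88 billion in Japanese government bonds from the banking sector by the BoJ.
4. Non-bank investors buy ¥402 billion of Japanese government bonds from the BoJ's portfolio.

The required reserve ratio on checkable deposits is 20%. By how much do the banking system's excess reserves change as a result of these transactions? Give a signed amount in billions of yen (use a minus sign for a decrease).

Government account inflow ¥151 billion: reserves −¥151B, deposits −¥151B.
Currency deposit ¥273 billion: reserves +¥273B, deposits +¥273B.
OMO purchase (from banks) ¥88 billion: reserves +¥88B, deposits 0.
Asset sale (to non-banks) ¥402 billion: reserves −¥402B, deposits −¥402B.
Totals: Δreserves = −¥192B, Δdeposits = −¥280B.
Δrequired reserves = 20% × −¥280B = −¥56B.
Δexcess reserves = Δreserves − Δrequired = −¥192B − (−¥56B) = -¥136 billion.

-¥136 billion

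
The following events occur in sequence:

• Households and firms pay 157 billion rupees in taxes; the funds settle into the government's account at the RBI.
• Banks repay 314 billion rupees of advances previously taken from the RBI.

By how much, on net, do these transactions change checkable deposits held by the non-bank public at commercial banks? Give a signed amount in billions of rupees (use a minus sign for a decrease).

-157 billion

RBI balance sheet:
  Assets:      Loans to banks −314B
  Liabilities: Bank reserves −471B, Government deposits +157B
Commercial banking system:
  Assets:      Reserves at CB −471B
  Liabilities: Checkable deposits −157B, Borrowings from CB −314B
So the change in checkable deposits held by the non-bank public at commercial banks is -157 billion.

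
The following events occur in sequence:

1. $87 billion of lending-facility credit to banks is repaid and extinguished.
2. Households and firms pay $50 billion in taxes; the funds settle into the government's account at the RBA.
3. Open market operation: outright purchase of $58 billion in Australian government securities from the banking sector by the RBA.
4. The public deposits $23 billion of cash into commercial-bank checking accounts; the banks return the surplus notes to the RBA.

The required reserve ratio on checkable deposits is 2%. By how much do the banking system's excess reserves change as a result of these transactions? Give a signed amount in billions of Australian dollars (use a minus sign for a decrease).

-$55.46 billion

Discount-window repayment $87 billion: reserves −$87B, deposits 0.
Government account inflow $50 billion: reserves −$50B, deposits −$50B.
OMO purchase (from banks) $58 billion: reserves +$58B, deposits 0.
Currency deposit $23 billion: reserves +$23B, deposits +$23B.
Totals: Δreserves = −$56B, Δdeposits = −$27B.
Δrequired reserves = 2% × −$27B = −$0.54B.
Δexcess reserves = Δreserves − Δrequired = −$56B − (−$0.54B) = -$55.46 billion.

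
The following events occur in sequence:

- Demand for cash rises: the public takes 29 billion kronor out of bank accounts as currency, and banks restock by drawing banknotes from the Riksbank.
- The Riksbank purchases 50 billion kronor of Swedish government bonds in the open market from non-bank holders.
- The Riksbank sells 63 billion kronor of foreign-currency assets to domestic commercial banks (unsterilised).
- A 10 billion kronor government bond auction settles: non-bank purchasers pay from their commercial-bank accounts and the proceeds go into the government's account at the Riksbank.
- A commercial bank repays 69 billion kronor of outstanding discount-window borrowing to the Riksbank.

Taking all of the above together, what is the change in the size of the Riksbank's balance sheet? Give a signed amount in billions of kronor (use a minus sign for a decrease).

Riksbank balance sheet:
  Assets:      Securities +50B, Loans to banks −69B, Foreign assets −63B
  Liabilities: Bank reserves −121B, Currency in circulation +29B, Government deposits +10B
Commercial banking system:
  Assets:      Reserves at CB −121B, Foreign assets +63B
  Liabilities: Checkable deposits +11B, Borrowings from CB −69B
Change in total Riksbank assets = -82 billion.

-82 billion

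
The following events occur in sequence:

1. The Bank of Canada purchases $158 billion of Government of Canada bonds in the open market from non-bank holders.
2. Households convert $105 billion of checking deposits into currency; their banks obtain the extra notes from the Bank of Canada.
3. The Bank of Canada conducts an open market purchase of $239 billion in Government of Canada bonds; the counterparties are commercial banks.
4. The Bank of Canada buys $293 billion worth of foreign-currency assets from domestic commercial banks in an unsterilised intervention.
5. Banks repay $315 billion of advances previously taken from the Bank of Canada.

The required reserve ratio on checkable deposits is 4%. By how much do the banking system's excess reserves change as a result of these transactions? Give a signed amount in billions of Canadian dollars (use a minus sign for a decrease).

+$267.88 billion

Asset purchase (from non-banks) $158 billion: reserves +$158B, deposits +$158B.
Currency withdrawal $105 billion: reserves −$105B, deposits −$105B.
OMO purchase (from banks) $239 billion: reserves +$239B, deposits 0.
FX purchase $293 billion: reserves +$293B, deposits 0.
Discount-window repayment $315 billion: reserves −$315B, deposits 0.
Totals: Δreserves = +$270B, Δdeposits = +$53B.
Δrequired reserves = 4% × +$53B = +$2.12B.
Δexcess reserves = Δreserves − Δrequired = +$270B − (+$2.12B) = +$267.88 billion.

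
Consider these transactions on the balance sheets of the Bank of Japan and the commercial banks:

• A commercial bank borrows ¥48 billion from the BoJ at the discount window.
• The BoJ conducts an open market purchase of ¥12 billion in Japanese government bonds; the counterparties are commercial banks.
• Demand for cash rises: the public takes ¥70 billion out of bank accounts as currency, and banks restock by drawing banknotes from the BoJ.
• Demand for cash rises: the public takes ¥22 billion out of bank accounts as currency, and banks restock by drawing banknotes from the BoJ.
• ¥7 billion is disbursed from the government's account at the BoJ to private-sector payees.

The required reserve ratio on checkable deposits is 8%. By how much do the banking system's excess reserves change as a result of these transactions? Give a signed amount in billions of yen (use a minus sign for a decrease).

Discount-window loan ¥48 billion: reserves +¥48B, deposits 0.
OMO purchase (from banks) ¥12 billion: reserves +¥12B, deposits 0.
Currency withdrawal ¥70 billion: reserves −¥70B, deposits −¥70B.
Currency withdrawal ¥22 billion: reserves −¥22B, deposits −¥22B.
Government spending ¥7 billion: reserves +¥7B, deposits +¥7B.
Totals: Δreserves = −¥25B, Δdeposits = −¥85B.
Δrequired reserves = 8% × −¥85B = −¥6.8B.
Δexcess reserves = Δreserves − Δrequired = −¥25B − (−¥6.8B) = -¥18.2 billion.

-¥18.2 billion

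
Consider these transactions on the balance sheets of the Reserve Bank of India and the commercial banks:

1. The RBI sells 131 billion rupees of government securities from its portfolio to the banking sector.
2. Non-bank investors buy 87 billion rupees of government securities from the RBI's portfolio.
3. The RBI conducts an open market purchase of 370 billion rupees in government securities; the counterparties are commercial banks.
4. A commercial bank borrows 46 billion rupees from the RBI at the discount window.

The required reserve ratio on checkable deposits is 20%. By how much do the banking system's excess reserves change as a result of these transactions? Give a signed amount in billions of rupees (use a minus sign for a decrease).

OMO sale (to banks) 131 billion rupees: reserves −131B, deposits 0.
Asset sale (to non-banks) 87 billion rupees: reserves −87B, deposits −87B.
OMO purchase (from banks) 370 billion rupees: reserves +370B, deposits 0.
Discount-window loan 46 billion rupees: reserves +46B, deposits 0.
Totals: Δreserves = +198B, Δdeposits = −87B.
Δrequired reserves = 20% × −87B = −17.4B.
Δexcess reserves = Δreserves − Δrequired = +198B − (−17.4B) = +215.4 billion.

+215.4 billion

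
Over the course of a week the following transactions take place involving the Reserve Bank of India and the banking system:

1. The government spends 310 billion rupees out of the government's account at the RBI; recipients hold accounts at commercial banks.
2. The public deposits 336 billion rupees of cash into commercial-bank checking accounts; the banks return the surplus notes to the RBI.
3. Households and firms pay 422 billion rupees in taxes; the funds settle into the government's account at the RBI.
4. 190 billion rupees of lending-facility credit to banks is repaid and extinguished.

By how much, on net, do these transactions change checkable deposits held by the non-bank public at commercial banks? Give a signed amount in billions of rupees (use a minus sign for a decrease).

+224 billion

RBI balance sheet:
  Assets:      Loans to banks −190B
  Liabilities: Bank reserves +34B, Currency in circulation −336B, Government deposits +112B
Commercial banking system:
  Assets:      Reserves at CB +34B
  Liabilities: Checkable deposits +224B, Borrowings from CB −190B
So the change in checkable deposits held by the non-bank public at commercial banks is +224 billion.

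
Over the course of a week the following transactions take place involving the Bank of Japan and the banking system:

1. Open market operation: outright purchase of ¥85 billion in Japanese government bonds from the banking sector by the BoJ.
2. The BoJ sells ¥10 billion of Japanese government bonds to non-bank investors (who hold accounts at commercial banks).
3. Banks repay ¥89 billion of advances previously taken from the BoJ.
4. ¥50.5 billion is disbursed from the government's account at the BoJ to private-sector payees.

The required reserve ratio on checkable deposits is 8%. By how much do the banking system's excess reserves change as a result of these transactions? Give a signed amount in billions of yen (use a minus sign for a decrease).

OMO purchase (from banks) ¥85 billion: reserves +¥85B, deposits 0.
Asset sale (to non-banks) ¥10 billion: reserves −¥10B, deposits −¥10B.
Discount-window repayment ¥89 billion: reserves −¥89B, deposits 0.
Government spending ¥50.5 billion: reserves +¥50.5B, deposits +¥50.5B.
Totals: Δreserves = +¥36.5B, Δdeposits = +¥40.5B.
Δrequired reserves = 8% × +¥40.5B = +¥3.24B.
Δexcess reserves = Δreserves − Δrequired = +¥36.5B − (+¥3.24B) = +¥33.26 billion.

+¥33.26 billion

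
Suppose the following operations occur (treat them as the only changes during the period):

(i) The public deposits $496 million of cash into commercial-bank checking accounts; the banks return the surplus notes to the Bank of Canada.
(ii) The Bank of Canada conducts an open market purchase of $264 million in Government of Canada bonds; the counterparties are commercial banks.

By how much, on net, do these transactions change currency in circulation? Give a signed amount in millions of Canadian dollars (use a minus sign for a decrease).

-$496 million

Bank of Canada balance sheet:
  Assets:      Securities +$264M
  Liabilities: Bank reserves +$760M, Currency in circulation −$496M
So the change in currency in circulation is -$496 million.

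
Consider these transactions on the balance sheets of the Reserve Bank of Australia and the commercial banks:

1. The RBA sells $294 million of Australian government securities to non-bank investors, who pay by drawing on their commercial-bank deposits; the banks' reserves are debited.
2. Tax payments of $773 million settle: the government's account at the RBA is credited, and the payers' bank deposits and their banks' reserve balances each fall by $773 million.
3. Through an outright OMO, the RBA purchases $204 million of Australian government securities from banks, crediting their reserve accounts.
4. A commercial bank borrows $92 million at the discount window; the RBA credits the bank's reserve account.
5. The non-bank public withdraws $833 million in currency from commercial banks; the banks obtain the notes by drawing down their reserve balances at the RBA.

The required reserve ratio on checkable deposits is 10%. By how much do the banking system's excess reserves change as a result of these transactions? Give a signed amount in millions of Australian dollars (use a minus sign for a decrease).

Asset sale (to non-banks) $294 million: reserves −$294M, deposits −$294M.
Government account inflow $773 million: reserves −$773M, deposits −$773M.
OMO purchase (from banks) $204 million: reserves +$204M, deposits 0.
Discount-window loan $92 million: reserves +$92M, deposits 0.
Currency withdrawal $833 million: reserves −$833M, deposits −$833M.
Totals: Δreserves = −$1604M, Δdeposits = −$1900M.
Δrequired reserves = 10% × −$1900M = −$190M.
Δexcess reserves = Δreserves − Δrequired = −$1604M − (−$190M) = -$1414 million.

-$1414 million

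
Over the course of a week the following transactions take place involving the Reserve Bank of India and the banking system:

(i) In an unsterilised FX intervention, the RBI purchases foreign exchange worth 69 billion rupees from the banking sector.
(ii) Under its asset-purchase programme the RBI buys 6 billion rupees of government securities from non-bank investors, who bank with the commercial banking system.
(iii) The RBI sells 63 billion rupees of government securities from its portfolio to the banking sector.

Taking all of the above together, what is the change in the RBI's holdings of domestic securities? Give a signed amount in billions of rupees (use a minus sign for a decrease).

-57 billion

RBI balance sheet:
  Assets:      Securities −57B, Foreign assets +69B
  Liabilities: Bank reserves +12B
So the change in the RBI's holdings of domestic securities is -57 billion.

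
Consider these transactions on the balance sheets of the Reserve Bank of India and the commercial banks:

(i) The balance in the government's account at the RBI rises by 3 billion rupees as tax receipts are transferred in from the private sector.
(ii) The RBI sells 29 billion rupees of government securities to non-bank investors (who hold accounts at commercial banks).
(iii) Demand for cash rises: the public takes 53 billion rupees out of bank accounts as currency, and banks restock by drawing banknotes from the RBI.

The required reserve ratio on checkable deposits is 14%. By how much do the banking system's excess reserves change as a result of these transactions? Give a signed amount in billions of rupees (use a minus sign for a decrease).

-73.1 billion

Government account inflow 3 billion rupees: reserves −3B, deposits −3B.
Asset sale (to non-banks) 29 billion rupees: reserves −29B, deposits −29B.
Currency withdrawal 53 billion rupees: reserves −53B, deposits −53B.
Totals: Δreserves = −85B, Δdeposits = −85B.
Δrequired reserves = 14% × −85B = −11.9B.
Δexcess reserves = Δreserves − Δrequired = −85B − (−11.9B) = -73.1 billion.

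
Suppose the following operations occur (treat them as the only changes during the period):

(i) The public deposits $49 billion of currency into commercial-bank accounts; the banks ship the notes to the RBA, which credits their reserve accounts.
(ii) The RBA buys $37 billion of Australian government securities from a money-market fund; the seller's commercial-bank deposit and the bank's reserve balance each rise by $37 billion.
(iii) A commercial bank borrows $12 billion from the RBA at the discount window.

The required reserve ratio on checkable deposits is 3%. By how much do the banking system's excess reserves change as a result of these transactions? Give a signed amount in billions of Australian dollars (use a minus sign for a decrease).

Currency deposit $49 billion: reserves +$49B, deposits +$49B.
Asset purchase (from non-banks) $37 billion: reserves +$37B, deposits +$37B.
Discount-window loan $12 billion: reserves +$12B, deposits 0.
Totals: Δreserves = +$98B, Δdeposits = +$86B.
Δrequired reserves = 3% × +$86B = +$2.58B.
Δexcess reserves = Δreserves − Δrequired = +$98B − (+$2.58B) = +$95.42 billion.

+$95.42 billion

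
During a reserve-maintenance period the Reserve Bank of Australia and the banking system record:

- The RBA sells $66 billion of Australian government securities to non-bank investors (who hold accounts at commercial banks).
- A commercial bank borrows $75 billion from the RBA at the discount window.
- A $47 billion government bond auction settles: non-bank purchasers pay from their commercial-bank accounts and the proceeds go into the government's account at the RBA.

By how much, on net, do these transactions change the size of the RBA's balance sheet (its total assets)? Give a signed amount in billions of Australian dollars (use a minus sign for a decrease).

+$9 billion

Asset sale (to non-banks) $66 billion: an RBA asset is shed → −$66B.
Discount-window loan $75 billion: an RBA asset is acquired → +$75B.
Government account inflow $47 billion: only the composition of liabilities changes → 0.
Net: −66 + 75 + 0 = +$9 billion.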